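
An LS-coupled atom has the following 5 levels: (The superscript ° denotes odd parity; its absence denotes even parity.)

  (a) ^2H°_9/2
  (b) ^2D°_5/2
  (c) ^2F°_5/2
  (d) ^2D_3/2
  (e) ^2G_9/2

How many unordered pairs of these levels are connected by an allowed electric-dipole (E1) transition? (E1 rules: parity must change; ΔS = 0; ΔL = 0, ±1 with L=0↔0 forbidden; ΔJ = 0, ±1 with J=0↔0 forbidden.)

(a)–(b): forbidden (parity, ΔL, ΔJ).
(a)–(c): forbidden (parity, ΔL, ΔJ).
(a)–(d): forbidden (ΔL, ΔJ).
(a)–(e): allowed.
(b)–(c): forbidden (parity).
(b)–(d): allowed.
(b)–(e): forbidden (ΔL, ΔJ).
(c)–(d): allowed.
(c)–(e): forbidden (ΔJ).
(d)–(e): forbidden (parity, ΔL, ΔJ).
Allowed pairs: 3 of 10.

3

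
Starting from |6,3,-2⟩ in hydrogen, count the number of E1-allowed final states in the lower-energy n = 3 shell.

2

E1 requires Δl = ±1, so l_f ∈ {2, 4}; with 0 ≤ l_f ≤ n_f−1 = 2, the allowed l_f values are {2}.
For l_f = 2: m_f ∈ {m_i−1, m_i, m_i+1} ∩ [−2, 2] = {-2, -1} → 2 states.
Total: 2.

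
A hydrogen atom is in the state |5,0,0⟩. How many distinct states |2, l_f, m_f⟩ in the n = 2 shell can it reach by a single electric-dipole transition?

3

E1 requires Δl = ±1, so l_f ∈ {-1, 1}; with 0 ≤ l_f ≤ n_f−1 = 1, the allowed l_f values are {1}.
For l_f = 1: m_f ∈ {m_i−1, m_i, m_i+1} ∩ [−1, 1] = {-1, 0, 1} → 3 states.
Total: 3.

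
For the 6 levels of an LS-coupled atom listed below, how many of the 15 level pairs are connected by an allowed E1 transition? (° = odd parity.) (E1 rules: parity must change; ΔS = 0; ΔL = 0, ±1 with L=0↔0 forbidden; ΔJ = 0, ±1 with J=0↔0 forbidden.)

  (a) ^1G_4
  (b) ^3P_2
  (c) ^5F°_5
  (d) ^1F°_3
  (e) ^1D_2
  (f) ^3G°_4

2

(a)–(b): forbidden (parity, ΔS, ΔL, ΔJ).
(a)–(c): forbidden (ΔS).
(a)–(d): allowed.
(a)–(e): forbidden (parity, ΔL, ΔJ).
(a)–(f): forbidden (ΔS).
(b)–(c): forbidden (ΔS, ΔL, ΔJ).
(b)–(d): forbidden (ΔS, ΔL).
(b)–(e): forbidden (parity, ΔS).
(b)–(f): forbidden (ΔL, ΔJ).
(c)–(d): forbidden (parity, ΔS, ΔJ).
(c)–(e): forbidden (ΔS, ΔJ).
(c)–(f): forbidden (parity, ΔS).
(d)–(e): allowed.
(d)–(f): forbidden (parity, ΔS).
(e)–(f): forbidden (ΔS, ΔL, ΔJ).
Allowed pairs: 2 of 15.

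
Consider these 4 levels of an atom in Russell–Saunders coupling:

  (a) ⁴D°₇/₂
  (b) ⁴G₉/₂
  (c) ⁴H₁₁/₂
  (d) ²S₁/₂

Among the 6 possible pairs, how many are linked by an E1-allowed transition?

0

(a)–(b): forbidden (ΔL).
(a)–(c): forbidden (ΔL, ΔJ).
(a)–(d): forbidden (ΔS, ΔL, ΔJ).
(b)–(c): forbidden (parity).
(b)–(d): forbidden (parity, ΔS, ΔL, ΔJ).
(c)–(d): forbidden (parity, ΔS, ΔL, ΔJ).
Allowed pairs: 0 of 6.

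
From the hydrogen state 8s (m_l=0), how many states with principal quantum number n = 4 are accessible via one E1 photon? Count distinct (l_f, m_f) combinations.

E1 requires Δl = ±1, so l_f ∈ {-1, 1}; with 0 ≤ l_f ≤ n_f−1 = 3, the allowed l_f values are {1}.
For l_f = 1: m_f ∈ {m_i−1, m_i, m_i+1} ∩ [−1, 1] = {-1, 0, 1} → 3 states.
Total: 3.

3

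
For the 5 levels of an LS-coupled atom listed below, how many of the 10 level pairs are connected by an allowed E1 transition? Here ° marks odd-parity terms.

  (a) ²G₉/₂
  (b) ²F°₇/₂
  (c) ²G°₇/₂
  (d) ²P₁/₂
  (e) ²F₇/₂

4

(a)–(b): allowed.
(a)–(c): allowed.
(a)–(d): forbidden (parity, ΔL, ΔJ).
(a)–(e): forbidden (parity).
(b)–(c): forbidden (parity).
(b)–(d): forbidden (ΔL, ΔJ).
(b)–(e): allowed.
(c)–(d): forbidden (ΔL, ΔJ).
(c)–(e): allowed.
(d)–(e): forbidden (parity, ΔL, ΔJ).
Allowed pairs: 4 of 10.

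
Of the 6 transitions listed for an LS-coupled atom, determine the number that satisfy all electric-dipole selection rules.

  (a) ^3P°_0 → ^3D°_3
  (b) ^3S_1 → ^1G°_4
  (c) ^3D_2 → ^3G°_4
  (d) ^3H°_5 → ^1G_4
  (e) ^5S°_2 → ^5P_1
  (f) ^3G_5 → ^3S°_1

(a) forbidden (parity, ΔJ fail)
(b) forbidden (ΔS, ΔL, ΔJ fail)
(c) forbidden (ΔL, ΔJ fail)
(d) forbidden (ΔS fails)
(e) allowed
(f) forbidden (ΔL, ΔJ fail)
Total allowed: 1 of 6.

1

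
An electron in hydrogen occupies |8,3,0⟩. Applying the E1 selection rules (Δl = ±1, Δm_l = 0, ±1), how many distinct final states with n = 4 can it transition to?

E1 requires Δl = ±1, so l_f ∈ {2, 4}; with 0 ≤ l_f ≤ n_f−1 = 3, the allowed l_f values are {2}.
For l_f = 2: m_f ∈ {m_i−1, m_i, m_i+1} ∩ [−2, 2] = {-1, 0, 1} → 3 states.
Total: 3.

3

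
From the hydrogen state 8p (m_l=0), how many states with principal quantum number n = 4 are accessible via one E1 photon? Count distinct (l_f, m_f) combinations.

E1 requires Δl = ±1, so l_f ∈ {0, 2}; with 0 ≤ l_f ≤ n_f−1 = 3, the allowed l_f values are {0, 2}.
For l_f = 0: m_f ∈ {m_i−1, m_i, m_i+1} ∩ [−0, 0] = {0} → 1 state.
For l_f = 2: m_f ∈ {m_i−1, m_i, m_i+1} ∩ [−2, 2] = {-1, 0, 1} → 3 states.
Total: 4.

4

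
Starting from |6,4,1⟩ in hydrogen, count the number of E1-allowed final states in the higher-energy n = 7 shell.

6

E1 requires Δl = ±1, so l_f ∈ {3, 5}; with 0 ≤ l_f ≤ n_f−1 = 6, the allowed l_f values are {3, 5}.
For l_f = 3: m_f ∈ {m_i−1, m_i, m_i+1} ∩ [−3, 3] = {0, 1, 2} → 3 states.
For l_f = 5: m_f ∈ {m_i−1, m_i, m_i+1} ∩ [−5, 5] = {0, 1, 2} → 3 states.
Total: 6.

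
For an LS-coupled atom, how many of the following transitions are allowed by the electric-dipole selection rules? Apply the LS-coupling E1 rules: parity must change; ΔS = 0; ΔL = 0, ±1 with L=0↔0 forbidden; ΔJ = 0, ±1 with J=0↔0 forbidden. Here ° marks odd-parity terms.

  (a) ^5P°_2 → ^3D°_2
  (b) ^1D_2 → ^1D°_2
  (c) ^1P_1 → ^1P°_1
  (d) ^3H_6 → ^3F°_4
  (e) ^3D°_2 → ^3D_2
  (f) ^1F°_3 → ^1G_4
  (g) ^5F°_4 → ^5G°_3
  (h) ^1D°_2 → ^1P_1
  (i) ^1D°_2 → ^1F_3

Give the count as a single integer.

(a) forbidden (parity, ΔS fail)
(b) allowed
(c) allowed
(d) forbidden (ΔL, ΔJ fail)
(e) allowed
(f) allowed
(g) forbidden (parity fails)
(h) allowed
(i) allowed
Total allowed: 6 of 9.

6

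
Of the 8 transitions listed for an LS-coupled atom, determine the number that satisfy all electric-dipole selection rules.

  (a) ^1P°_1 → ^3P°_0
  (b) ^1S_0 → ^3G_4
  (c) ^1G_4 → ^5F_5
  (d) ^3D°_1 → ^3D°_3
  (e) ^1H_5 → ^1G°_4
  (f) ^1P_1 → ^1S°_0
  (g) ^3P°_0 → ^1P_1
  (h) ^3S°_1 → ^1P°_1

2

(a) forbidden (parity, ΔS fail)
(b) forbidden (parity, ΔS, ΔL, ΔJ fail)
(c) forbidden (parity, ΔS fail)
(d) forbidden (parity, ΔJ fail)
(e) allowed
(f) allowed
(g) forbidden (ΔS fails)
(h) forbidden (parity, ΔS fail)
Total allowed: 2 of 8.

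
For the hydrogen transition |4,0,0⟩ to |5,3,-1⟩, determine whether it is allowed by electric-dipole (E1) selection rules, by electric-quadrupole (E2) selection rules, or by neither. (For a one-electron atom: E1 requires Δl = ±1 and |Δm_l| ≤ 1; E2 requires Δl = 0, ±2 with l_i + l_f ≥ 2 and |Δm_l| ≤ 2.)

neither

Δl = 3 − 0 = +3; l_i + l_f = 3.
Δm_l = -1.
E1 (Δl = ±1, |Δm_l| ≤ 1): not satisfied.
E2 (Δl = 0,±2, l_i+l_f ≥ 2, |Δm_l| ≤ 2): not satisfied.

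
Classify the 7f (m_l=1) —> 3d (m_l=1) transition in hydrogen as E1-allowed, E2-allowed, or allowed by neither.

E1

Δl = 2 − 3 = -1; l_i + l_f = 5.
Δm_l = +0.
E1 (Δl = ±1, |Δm_l| ≤ 1): satisfied.
E2 (Δl = 0,±2, l_i+l_f ≥ 2, |Δm_l| ≤ 2): not satisfied.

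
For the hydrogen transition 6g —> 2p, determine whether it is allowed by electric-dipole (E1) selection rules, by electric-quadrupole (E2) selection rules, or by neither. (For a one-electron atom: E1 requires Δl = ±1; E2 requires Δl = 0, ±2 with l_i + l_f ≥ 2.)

Δl = 1 − 4 = -3; l_i + l_f = 5.
E1 (Δl = ±1): not satisfied.
E2 (Δl = 0,±2, l_i+l_f ≥ 2): not satisfied.

neither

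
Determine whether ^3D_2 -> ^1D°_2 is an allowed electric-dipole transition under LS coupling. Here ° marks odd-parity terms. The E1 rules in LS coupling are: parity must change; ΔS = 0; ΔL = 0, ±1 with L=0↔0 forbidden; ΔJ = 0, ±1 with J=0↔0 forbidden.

ΔJ = 0, ±1 (not J=0↔0): J: 2 → 2, ΔJ = +0 — passes.
ΔL = 0, ±1 (not L=0↔0): L: 2 → 2, ΔL = +0 — passes.
ΔS = 0: S: 1 → 0 — fails.
Parity must change: even → odd — passes.
Rule(s) violated: ΔS.

forbidden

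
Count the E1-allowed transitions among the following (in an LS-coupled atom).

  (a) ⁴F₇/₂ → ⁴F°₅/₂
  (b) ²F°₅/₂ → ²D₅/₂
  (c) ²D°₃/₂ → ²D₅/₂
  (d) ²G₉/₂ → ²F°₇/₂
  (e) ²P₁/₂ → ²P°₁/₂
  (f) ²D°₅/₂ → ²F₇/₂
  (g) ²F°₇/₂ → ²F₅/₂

7

(a) allowed
(b) allowed
(c) allowed
(d) allowed
(e) allowed
(f) allowed
(g) allowed
Total allowed: 7 of 7.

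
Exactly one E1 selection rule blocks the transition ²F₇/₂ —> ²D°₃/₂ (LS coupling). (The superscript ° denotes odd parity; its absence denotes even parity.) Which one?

the ΔJ = 0, ±1 rule

Initial level: S=1/2, L=3, J=7/2, parity even. Final level: S=1/2, L=2, J=3/2, parity odd.
Parity must change: even → odd — passes.
ΔS = 0: S: 1/2 → 1/2 — passes.
ΔL = 0, ±1 (not L=0↔0): L: 3 → 2, ΔL = -1 — passes.
ΔJ = 0, ±1 (not J=0↔0): J: 7/2 → 3/2, ΔJ = -2 — fails.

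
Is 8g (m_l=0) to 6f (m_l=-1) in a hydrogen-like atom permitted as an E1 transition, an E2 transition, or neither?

E1

Δl = 3 − 4 = -1; l_i + l_f = 7.
Δm_l = -1.
E1 (Δl = ±1, |Δm_l| ≤ 1): satisfied.
E2 (Δl = 0,±2, l_i+l_f ≥ 2, |Δm_l| ≤ 2): not satisfied.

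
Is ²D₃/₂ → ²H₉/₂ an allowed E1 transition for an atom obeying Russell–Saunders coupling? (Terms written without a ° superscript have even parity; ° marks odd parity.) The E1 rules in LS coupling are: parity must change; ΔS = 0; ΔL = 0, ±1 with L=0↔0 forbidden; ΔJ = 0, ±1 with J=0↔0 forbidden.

forbidden

Reading off the term symbols: S 1/2→1/2, L 2→5, J 3/2→9/2, parity even→even.
Parity must change: even → even — ✗.
ΔS = 0: S: 1/2 → 1/2 — ✓.
ΔJ = 0, ±1 (not J=0↔0): J: 3/2 → 9/2, ΔJ = +3 — ✗.
ΔL = 0, ±1 (not L=0↔0): L: 2 → 5, ΔL = +3 — ✗.
Rule(s) violated: parity, ΔL, ΔJ.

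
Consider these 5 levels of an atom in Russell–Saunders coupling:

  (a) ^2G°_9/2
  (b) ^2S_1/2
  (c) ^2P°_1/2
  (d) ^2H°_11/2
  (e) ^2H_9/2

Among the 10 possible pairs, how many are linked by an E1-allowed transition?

(a)–(b): forbidden (ΔL, ΔJ).
(a)–(c): forbidden (parity, ΔL, ΔJ).
(a)–(d): forbidden (parity).
(a)–(e): allowed.
(b)–(c): allowed.
(b)–(d): forbidden (ΔL, ΔJ).
(b)–(e): forbidden (parity, ΔL, ΔJ).
(c)–(d): forbidden (parity, ΔL, ΔJ).
(c)–(e): forbidden (ΔL, ΔJ).
(d)–(e): allowed.
Allowed pairs: 3 of 10.

3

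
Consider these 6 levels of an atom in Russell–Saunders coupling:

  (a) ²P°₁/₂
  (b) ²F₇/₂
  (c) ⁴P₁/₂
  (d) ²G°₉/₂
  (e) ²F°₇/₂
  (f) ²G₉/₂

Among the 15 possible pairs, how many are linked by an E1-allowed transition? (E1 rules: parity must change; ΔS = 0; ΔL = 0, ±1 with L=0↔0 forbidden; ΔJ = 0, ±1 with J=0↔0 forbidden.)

(a)–(b): forbidden (ΔL, ΔJ).
(a)–(c): forbidden (ΔS).
(a)–(d): forbidden (parity, ΔL, ΔJ).
(a)–(e): forbidden (parity, ΔL, ΔJ).
(a)–(f): forbidden (ΔL, ΔJ).
(b)–(c): forbidden (parity, ΔS, ΔL, ΔJ).
(b)–(d): allowed.
(b)–(e): allowed.
(b)–(f): forbidden (parity).
(c)–(d): forbidden (ΔS, ΔL, ΔJ).
(c)–(e): forbidden (ΔS, ΔL, ΔJ).
(c)–(f): forbidden (parity, ΔS, ΔL, ΔJ).
(d)–(e): forbidden (parity).
(d)–(f): allowed.
(e)–(f): allowed.
Allowed pairs: 4 of 15.

4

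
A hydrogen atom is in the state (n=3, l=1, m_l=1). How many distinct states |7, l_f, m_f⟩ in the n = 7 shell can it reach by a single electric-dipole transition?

4

E1 requires Δl = ±1, so l_f ∈ {0, 2}; with 0 ≤ l_f ≤ n_f−1 = 6, the allowed l_f values are {0, 2}.
For l_f = 0: m_f ∈ {m_i−1, m_i, m_i+1} ∩ [−0, 0] = {0} → 1 state.
For l_f = 2: m_f ∈ {m_i−1, m_i, m_i+1} ∩ [−2, 2] = {0, 1, 2} → 3 states.
Total: 4.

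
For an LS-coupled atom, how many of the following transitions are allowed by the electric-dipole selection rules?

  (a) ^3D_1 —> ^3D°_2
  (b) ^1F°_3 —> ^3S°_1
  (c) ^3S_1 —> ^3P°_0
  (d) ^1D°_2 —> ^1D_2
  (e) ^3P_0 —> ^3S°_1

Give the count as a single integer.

4

(a) allowed
(b) forbidden (parity, ΔS, ΔL, ΔJ fail)
(c) allowed
(d) allowed
(e) allowed
Total allowed: 4 of 5.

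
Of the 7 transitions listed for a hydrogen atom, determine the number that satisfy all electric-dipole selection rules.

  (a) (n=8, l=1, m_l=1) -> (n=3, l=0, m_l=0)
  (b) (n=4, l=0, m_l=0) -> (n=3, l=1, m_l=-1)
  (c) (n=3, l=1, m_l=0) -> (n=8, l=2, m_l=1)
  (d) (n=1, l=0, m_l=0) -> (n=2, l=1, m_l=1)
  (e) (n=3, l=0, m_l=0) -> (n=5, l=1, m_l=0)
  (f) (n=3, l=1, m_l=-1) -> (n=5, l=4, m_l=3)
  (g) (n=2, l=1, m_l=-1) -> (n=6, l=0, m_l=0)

6

(a) allowed
(b) allowed
(c) allowed
(d) allowed
(e) allowed
(f) forbidden — Δl = +3 (E1 requires Δl = ±1); Δm_l = +4 (E1 requires Δm_l = 0, ±1)
(g) allowed
Total allowed: 6 of 7.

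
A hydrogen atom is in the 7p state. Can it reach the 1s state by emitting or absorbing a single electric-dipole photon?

allowed

Δl = 0 − 1 = -1; the E1 rule Δl = ±1 is passes.
All E1 selection rules are satisfied.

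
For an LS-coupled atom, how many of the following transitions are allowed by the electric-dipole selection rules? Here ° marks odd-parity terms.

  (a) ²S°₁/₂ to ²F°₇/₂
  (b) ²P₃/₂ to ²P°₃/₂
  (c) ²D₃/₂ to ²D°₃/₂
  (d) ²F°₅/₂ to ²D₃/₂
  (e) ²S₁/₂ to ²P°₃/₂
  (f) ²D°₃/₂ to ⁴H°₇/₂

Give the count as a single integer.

4

(a) forbidden (parity, ΔL, ΔJ fail)
(b) allowed
(c) allowed
(d) allowed
(e) allowed
(f) forbidden (parity, ΔS, ΔL, ΔJ fail)
Total allowed: 4 of 6.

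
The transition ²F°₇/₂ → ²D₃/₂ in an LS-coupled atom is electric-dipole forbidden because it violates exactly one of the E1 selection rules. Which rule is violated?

the ΔJ = 0, ±1 rule

Initial level: S=1/2, L=3, J=7/2, parity odd. Final level: S=1/2, L=2, J=3/2, parity even.
Parity must change: odd → even — satisfied.
ΔS = 0: S: 1/2 → 1/2 — satisfied.
ΔL = 0, ±1 (not L=0↔0): L: 3 → 2, ΔL = -1 — satisfied.
ΔJ = 0, ±1 (not J=0↔0): J: 7/2 → 3/2, ΔJ = -2 — violated.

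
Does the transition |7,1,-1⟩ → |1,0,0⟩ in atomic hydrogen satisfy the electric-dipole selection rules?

allowed

Δl = 0 − 1 = -1; the E1 rule Δl = ±1 is passes.
m_l: -1 → 0 (Δm_l = +1). |Δm_l| ≤ 1 passes.
All E1 selection rules are satisfied.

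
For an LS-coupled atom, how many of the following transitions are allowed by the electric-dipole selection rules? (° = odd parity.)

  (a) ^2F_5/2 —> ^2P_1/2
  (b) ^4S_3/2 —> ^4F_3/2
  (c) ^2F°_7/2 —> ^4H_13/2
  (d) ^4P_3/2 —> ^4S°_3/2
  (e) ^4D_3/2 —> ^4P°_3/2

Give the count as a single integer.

2

(a) forbidden (parity, ΔL, ΔJ fail)
(b) forbidden (parity, ΔL fail)
(c) forbidden (ΔS, ΔL, ΔJ fail)
(d) allowed
(e) allowed
Total allowed: 2 of 5.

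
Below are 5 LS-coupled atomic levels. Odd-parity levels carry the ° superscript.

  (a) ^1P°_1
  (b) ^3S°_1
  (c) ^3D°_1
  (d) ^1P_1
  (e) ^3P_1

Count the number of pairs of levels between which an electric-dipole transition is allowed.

(a)–(b): forbidden (parity, ΔS).
(a)–(c): forbidden (parity, ΔS).
(a)–(d): allowed.
(a)–(e): forbidden (ΔS).
(b)–(c): forbidden (parity, ΔL).
(b)–(d): forbidden (ΔS).
(b)–(e): allowed.
(c)–(d): forbidden (ΔS).
(c)–(e): allowed.
(d)–(e): forbidden (parity, ΔS).
Allowed pairs: 3 of 10.

3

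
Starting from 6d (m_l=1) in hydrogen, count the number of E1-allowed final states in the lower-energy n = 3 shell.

2

E1 requires Δl = ±1, so l_f ∈ {1, 3}; with 0 ≤ l_f ≤ n_f−1 = 2, the allowed l_f values are {1}.
For l_f = 1: m_f ∈ {m_i−1, m_i, m_i+1} ∩ [−1, 1] = {0, 1} → 2 states.
Total: 2.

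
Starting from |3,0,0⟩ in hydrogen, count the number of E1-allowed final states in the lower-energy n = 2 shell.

E1 requires Δl = ±1, so l_f ∈ {-1, 1}; with 0 ≤ l_f ≤ n_f−1 = 1, the allowed l_f values are {1}.
For l_f = 1: m_f ∈ {m_i−1, m_i, m_i+1} ∩ [−1, 1] = {-1, 0, 1} → 3 states.
Total: 3.

3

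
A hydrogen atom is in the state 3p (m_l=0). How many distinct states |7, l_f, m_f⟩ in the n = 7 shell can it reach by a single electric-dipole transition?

E1 requires Δl = ±1, so l_f ∈ {0, 2}; with 0 ≤ l_f ≤ n_f−1 = 6, the allowed l_f values are {0, 2}.
For l_f = 0: m_f ∈ {m_i−1, m_i, m_i+1} ∩ [−0, 0] = {0} → 1 state.
For l_f = 2: m_f ∈ {m_i−1, m_i, m_i+1} ∩ [−2, 2] = {-1, 0, 1} → 3 states.
Total: 4.

4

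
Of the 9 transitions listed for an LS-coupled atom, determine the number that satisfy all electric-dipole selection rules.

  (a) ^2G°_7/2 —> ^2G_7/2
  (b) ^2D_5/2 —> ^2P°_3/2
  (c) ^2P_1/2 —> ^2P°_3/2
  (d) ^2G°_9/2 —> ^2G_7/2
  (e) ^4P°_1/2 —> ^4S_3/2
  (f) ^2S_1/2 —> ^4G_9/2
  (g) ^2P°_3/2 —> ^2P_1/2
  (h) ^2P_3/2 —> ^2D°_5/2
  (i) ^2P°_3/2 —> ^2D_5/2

(a) allowed
(b) allowed
(c) allowed
(d) allowed
(e) allowed
(f) forbidden (parity, ΔS, ΔL, ΔJ fail)
(g) allowed
(h) allowed
(i) allowed
Total allowed: 8 of 9.

8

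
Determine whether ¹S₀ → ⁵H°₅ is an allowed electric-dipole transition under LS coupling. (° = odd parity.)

Parity must change: even → odd — passes.
ΔS = 0: S: 0 → 2 — fails.
ΔL = 0, ±1 (not L=0↔0): L: 0 → 5, ΔL = +5 — fails.
ΔJ = 0, ±1 (not J=0↔0): J: 0 → 5, ΔJ = +5 — fails.
Rule(s) violated: ΔS, ΔL, ΔJ.

forbidden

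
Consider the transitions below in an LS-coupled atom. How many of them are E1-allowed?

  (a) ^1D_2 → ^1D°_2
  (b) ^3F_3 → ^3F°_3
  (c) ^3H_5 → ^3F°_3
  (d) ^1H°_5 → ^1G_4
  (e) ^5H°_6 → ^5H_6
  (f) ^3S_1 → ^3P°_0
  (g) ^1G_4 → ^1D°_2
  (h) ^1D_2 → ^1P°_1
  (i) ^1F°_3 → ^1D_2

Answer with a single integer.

7

(a) allowed
(b) allowed
(c) forbidden (ΔL, ΔJ fail)
(d) allowed
(e) allowed
(f) allowed
(g) forbidden (ΔL, ΔJ fail)
(h) allowed
(i) allowed
Total allowed: 7 of 9.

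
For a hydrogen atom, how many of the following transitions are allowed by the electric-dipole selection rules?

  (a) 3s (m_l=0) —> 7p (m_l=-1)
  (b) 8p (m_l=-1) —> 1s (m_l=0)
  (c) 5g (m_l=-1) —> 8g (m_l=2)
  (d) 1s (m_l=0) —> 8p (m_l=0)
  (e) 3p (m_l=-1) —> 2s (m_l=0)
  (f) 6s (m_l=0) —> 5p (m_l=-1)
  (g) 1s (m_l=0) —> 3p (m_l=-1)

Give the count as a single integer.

(a) allowed
(b) allowed
(c) forbidden — Δl = +0 (E1 requires Δl = ±1); Δm_l = +3 (E1 requires Δm_l = 0, ±1)
(d) allowed
(e) allowed
(f) allowed
(g) allowed
Total allowed: 6 of 7.

6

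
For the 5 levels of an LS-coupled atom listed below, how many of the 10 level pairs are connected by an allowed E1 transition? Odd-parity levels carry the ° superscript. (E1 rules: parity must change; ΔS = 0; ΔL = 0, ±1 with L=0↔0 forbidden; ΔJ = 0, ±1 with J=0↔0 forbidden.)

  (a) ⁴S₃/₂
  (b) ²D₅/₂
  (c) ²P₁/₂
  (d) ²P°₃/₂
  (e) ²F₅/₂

2

(a)–(b): forbidden (parity, ΔS, ΔL).
(a)–(c): forbidden (parity, ΔS).
(a)–(d): forbidden (ΔS).
(a)–(e): forbidden (parity, ΔS, ΔL).
(b)–(c): forbidden (parity, ΔJ).
(b)–(d): allowed.
(b)–(e): forbidden (parity).
(c)–(d): allowed.
(c)–(e): forbidden (parity, ΔL, ΔJ).
(d)–(e): forbidden (ΔL).
Allowed pairs: 2 of 10.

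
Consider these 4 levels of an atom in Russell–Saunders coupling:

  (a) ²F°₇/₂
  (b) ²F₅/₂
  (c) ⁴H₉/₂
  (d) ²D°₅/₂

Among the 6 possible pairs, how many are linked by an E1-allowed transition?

2

(a)–(b): allowed.
(a)–(c): forbidden (ΔS, ΔL).
(a)–(d): forbidden (parity).
(b)–(c): forbidden (parity, ΔS, ΔL, ΔJ).
(b)–(d): allowed.
(c)–(d): forbidden (ΔS, ΔL, ΔJ).
Allowed pairs: 2 of 6.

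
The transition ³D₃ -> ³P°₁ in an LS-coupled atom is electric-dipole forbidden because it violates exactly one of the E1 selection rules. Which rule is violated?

Reading off the term symbols: S 1→1, L 2→1, J 3→1, parity even→odd.
Parity must change: even → odd — ✓.
ΔJ = 0, ±1 (not J=0↔0): J: 3 → 1, ΔJ = -2 — ✗.
ΔL = 0, ±1 (not L=0↔0): L: 2 → 1, ΔL = -1 — ✓.
ΔS = 0: S: 1 → 1 — ✓.

the ΔJ = 0, ±1 rule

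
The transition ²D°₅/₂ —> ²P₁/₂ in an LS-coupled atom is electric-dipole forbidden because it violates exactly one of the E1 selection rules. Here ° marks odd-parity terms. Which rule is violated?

ΔS = 0: S: 1/2 → 1/2 — passes.
ΔJ = 0, ±1 (not J=0↔0): J: 5/2 → 1/2, ΔJ = -2 — fails.
ΔL = 0, ±1 (not L=0↔0): L: 2 → 1, ΔL = -1 — passes.
Parity must change: odd → even — passes.

the ΔJ = 0, ±1 rule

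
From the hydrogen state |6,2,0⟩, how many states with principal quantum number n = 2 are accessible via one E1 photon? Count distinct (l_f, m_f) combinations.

3

E1 requires Δl = ±1, so l_f ∈ {1, 3}; with 0 ≤ l_f ≤ n_f−1 = 1, the allowed l_f values are {1}.
For l_f = 1: m_f ∈ {m_i−1, m_i, m_i+1} ∩ [−1, 1] = {-1, 0, 1} → 3 states.
Total: 3.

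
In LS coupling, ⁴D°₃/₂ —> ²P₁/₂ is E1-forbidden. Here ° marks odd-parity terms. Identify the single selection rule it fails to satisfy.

the ΔS = 0 rule

Initial level: S=3/2, L=2, J=3/2, parity odd. Final level: S=1/2, L=1, J=1/2, parity even.
ΔL = 0, ±1 (not L=0↔0): L: 2 → 1, ΔL = -1 — ok.
Parity must change: odd → even — ok.
ΔJ = 0, ±1 (not J=0↔0): J: 3/2 → 1/2, ΔJ = -1 — ok.
ΔS = 0: S: 3/2 → 1/2 — fails.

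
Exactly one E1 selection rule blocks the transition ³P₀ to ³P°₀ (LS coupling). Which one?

the J=0 ↔ J=0 exclusion

Reading off the term symbols: S 1→1, L 1→1, J 0→0, parity even→odd.
Parity must change: even → odd — ok.
ΔS = 0: S: 1 → 1 — ok.
ΔL = 0, ±1 (not L=0↔0): L: 1 → 1, ΔL = +0 — ok.
ΔJ = 0, ±1 (not J=0↔0): J: 0 → 0, ΔJ = +0 — fails.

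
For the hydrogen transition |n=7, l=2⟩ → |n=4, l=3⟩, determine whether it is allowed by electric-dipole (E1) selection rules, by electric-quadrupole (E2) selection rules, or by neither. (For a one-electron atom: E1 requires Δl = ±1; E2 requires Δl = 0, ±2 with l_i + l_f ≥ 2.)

Δl = 3 − 2 = +1; l_i + l_f = 5.
E1 (Δl = ±1): satisfied.
E2 (Δl = 0,±2, l_i+l_f ≥ 2): not satisfied.

E1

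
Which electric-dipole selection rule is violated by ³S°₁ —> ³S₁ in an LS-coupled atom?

the L=0 ↔ L=0 exclusion

ΔS = 0: S: 1 → 1 — passes.
ΔJ = 0, ±1 (not J=0↔0): J: 1 → 1, ΔJ = +0 — passes.
ΔL = 0, ±1 (not L=0↔0): L: 0 → 0, ΔL = +0 — fails.
Parity must change: odd → even — passes.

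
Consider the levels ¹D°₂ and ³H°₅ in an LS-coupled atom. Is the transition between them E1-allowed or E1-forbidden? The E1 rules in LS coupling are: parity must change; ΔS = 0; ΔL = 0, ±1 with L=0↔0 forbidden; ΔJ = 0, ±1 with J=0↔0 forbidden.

Initial level: S=0, L=2, J=2, parity odd. Final level: S=1, L=5, J=5, parity odd.
ΔS = 0: S: 0 → 1 — violated.
Parity must change: odd → odd — violated.
ΔJ = 0, ±1 (not J=0↔0): J: 2 → 5, ΔJ = +3 — violated.
ΔL = 0, ±1 (not L=0↔0): L: 2 → 5, ΔL = +3 — violated.
Rule(s) violated: parity, ΔS, ΔL, ΔJ.

forbidden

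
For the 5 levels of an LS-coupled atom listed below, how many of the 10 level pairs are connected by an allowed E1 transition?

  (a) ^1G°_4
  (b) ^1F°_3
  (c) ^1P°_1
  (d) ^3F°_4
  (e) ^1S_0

1

(a)–(b): forbidden (parity).
(a)–(c): forbidden (parity, ΔL, ΔJ).
(a)–(d): forbidden (parity, ΔS).
(a)–(e): forbidden (ΔL, ΔJ).
(b)–(c): forbidden (parity, ΔL, ΔJ).
(b)–(d): forbidden (parity, ΔS).
(b)–(e): forbidden (ΔL, ΔJ).
(c)–(d): forbidden (parity, ΔS, ΔL, ΔJ).
(c)–(e): allowed.
(d)–(e): forbidden (ΔS, ΔL, ΔJ).
Allowed pairs: 1 of 10.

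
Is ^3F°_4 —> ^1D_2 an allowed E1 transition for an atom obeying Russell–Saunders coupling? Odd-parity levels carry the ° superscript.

forbidden

Parity must change: odd → even — passes.
ΔS = 0: S: 1 → 0 — fails.
ΔJ = 0, ±1 (not J=0↔0): J: 4 → 2, ΔJ = -2 — fails.
ΔL = 0, ±1 (not L=0↔0): L: 3 → 2, ΔL = -1 — passes.
Rule(s) violated: ΔS, ΔJ.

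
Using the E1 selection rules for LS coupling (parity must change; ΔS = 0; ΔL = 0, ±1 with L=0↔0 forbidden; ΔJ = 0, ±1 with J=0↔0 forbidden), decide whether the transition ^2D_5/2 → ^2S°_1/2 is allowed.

forbidden

Reading off the term symbols: S 1/2→1/2, L 2→0, J 5/2→1/2, parity even→odd.
Parity must change: even → odd — satisfied.
ΔL = 0, ±1 (not L=0↔0): L: 2 → 0, ΔL = -2 — violated.
ΔS = 0: S: 1/2 → 1/2 — satisfied.
ΔJ = 0, ±1 (not J=0↔0): J: 5/2 → 1/2, ΔJ = -2 — violated.
Rule(s) violated: ΔL, ΔJ.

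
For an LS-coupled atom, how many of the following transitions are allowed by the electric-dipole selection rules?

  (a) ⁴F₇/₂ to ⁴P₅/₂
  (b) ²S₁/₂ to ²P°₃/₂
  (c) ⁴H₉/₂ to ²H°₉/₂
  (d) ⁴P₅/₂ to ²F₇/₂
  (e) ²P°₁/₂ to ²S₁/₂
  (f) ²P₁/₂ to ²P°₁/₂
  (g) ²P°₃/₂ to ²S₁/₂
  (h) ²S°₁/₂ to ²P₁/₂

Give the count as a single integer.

5

(a) forbidden (parity, ΔL fail)
(b) allowed
(c) forbidden (ΔS fails)
(d) forbidden (parity, ΔS, ΔL fail)
(e) allowed
(f) allowed
(g) allowed
(h) allowed
Total allowed: 5 of 8.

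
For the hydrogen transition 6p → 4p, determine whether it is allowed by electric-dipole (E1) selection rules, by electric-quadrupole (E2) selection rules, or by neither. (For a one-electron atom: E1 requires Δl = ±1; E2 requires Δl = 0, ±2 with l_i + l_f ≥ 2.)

Δl = 1 − 1 = +0; l_i + l_f = 2.
E1 (Δl = ±1): not satisfied.
E2 (Δl = 0,±2, l_i+l_f ≥ 2): satisfied.

E2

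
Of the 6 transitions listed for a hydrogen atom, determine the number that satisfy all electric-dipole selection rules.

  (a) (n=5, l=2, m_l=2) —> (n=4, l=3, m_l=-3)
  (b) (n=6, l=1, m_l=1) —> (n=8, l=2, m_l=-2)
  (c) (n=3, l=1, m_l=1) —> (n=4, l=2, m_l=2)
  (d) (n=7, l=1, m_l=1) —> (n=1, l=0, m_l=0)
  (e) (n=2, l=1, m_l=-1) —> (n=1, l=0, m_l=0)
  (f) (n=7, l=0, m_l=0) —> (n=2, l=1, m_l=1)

(a) forbidden — Δm_l = -5 (E1 requires Δm_l = 0, ±1)
(b) forbidden — Δm_l = -3 (E1 requires Δm_l = 0, ±1)
(c) allowed
(d) allowed
(e) allowed
(f) allowed
Total allowed: 4 of 6.

4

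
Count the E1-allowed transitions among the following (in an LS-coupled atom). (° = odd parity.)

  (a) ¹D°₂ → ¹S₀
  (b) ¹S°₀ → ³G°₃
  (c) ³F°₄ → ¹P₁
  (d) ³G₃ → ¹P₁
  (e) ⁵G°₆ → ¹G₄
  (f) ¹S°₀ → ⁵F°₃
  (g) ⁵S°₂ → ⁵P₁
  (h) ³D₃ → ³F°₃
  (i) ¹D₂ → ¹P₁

(a) forbidden (ΔL, ΔJ fail)
(b) forbidden (parity, ΔS, ΔL, ΔJ fail)
(c) forbidden (ΔS, ΔL, ΔJ fail)
(d) forbidden (parity, ΔS, ΔL, ΔJ fail)
(e) forbidden (ΔS, ΔJ fail)
(f) forbidden (parity, ΔS, ΔL, ΔJ fail)
(g) allowed
(h) allowed
(i) forbidden (parity fails)
Total allowed: 2 of 9.

2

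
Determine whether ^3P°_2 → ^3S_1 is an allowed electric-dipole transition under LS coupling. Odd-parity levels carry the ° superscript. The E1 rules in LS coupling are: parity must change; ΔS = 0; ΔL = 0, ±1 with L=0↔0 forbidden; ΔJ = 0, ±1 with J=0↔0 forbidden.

Initial level: S=1, L=1, J=2, parity odd. Final level: S=1, L=0, J=1, parity even.
ΔJ = 0, ±1 (not J=0↔0): J: 2 → 1, ΔJ = -1 — passes.
ΔS = 0: S: 1 → 1 — passes.
Parity must change: odd → even — passes.
ΔL = 0, ±1 (not L=0↔0): L: 1 → 0, ΔL = -1 — passes.
All four E1 rules are satisfied.

allowed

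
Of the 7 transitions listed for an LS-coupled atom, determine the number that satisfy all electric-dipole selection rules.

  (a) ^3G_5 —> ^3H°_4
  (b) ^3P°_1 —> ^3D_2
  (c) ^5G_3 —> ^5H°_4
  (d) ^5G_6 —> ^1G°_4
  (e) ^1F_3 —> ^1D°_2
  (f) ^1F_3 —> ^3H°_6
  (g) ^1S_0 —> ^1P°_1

(a) allowed
(b) allowed
(c) allowed
(d) forbidden (ΔS, ΔJ fail)
(e) allowed
(f) forbidden (ΔS, ΔL, ΔJ fail)
(g) allowed
Total allowed: 5 of 7.

5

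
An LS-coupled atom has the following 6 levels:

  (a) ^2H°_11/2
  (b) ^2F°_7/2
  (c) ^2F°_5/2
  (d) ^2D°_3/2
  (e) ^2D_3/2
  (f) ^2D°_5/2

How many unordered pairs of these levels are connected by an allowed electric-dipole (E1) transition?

3

(a)–(b): forbidden (parity, ΔL, ΔJ).
(a)–(c): forbidden (parity, ΔL, ΔJ).
(a)–(d): forbidden (parity, ΔL, ΔJ).
(a)–(e): forbidden (ΔL, ΔJ).
(a)–(f): forbidden (parity, ΔL, ΔJ).
(b)–(c): forbidden (parity).
(b)–(d): forbidden (parity, ΔJ).
(b)–(e): forbidden (ΔJ).
(b)–(f): forbidden (parity).
(c)–(d): forbidden (parity).
(c)–(e): allowed.
(c)–(f): forbidden (parity).
(d)–(e): allowed.
(d)–(f): forbidden (parity).
(e)–(f): allowed.
Allowed pairs: 3 of 15.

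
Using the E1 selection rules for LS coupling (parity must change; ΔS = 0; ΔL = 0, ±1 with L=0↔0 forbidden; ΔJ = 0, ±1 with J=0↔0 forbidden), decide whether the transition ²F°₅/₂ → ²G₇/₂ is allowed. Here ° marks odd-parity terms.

Initial level: S=1/2, L=3, J=5/2, parity odd. Final level: S=1/2, L=4, J=7/2, parity even.
Parity must change: odd → even — satisfied.
ΔS = 0: S: 1/2 → 1/2 — satisfied.
ΔL = 0, ±1 (not L=0↔0): L: 3 → 4, ΔL = +1 — satisfied.
ΔJ = 0, ±1 (not J=0↔0): J: 5/2 → 7/2, ΔJ = +1 — satisfied.
All four E1 rules are satisfied.

allowed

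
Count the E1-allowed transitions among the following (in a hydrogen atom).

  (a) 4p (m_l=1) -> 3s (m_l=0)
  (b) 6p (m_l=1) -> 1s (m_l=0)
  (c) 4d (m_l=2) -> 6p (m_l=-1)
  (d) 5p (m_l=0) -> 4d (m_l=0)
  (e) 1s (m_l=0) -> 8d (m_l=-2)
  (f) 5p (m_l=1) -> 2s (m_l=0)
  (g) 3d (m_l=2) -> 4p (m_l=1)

5

(a) allowed
(b) allowed
(c) forbidden — Δm_l = -3 (E1 requires Δm_l = 0, ±1)
(d) allowed
(e) forbidden — Δl = +2 (E1 requires Δl = ±1); Δm_l = -2 (E1 requires Δm_l = 0, ±1)
(f) allowed
(g) allowed
Total allowed: 5 of 7.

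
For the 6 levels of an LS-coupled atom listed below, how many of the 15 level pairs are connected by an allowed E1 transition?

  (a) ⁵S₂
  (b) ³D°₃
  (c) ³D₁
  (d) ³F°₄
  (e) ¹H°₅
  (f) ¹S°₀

0

(a)–(b): forbidden (ΔS, ΔL).
(a)–(c): forbidden (parity, ΔS, ΔL).
(a)–(d): forbidden (ΔS, ΔL, ΔJ).
(a)–(e): forbidden (ΔS, ΔL, ΔJ).
(a)–(f): forbidden (ΔS, ΔL, ΔJ).
(b)–(c): forbidden (ΔJ).
(b)–(d): forbidden (parity).
(b)–(e): forbidden (parity, ΔS, ΔL, ΔJ).
(b)–(f): forbidden (parity, ΔS, ΔL, ΔJ).
(c)–(d): forbidden (ΔJ).
(c)–(e): forbidden (ΔS, ΔL, ΔJ).
(c)–(f): forbidden (ΔS, ΔL).
(d)–(e): forbidden (parity, ΔS, ΔL).
(d)–(f): forbidden (parity, ΔS, ΔL, ΔJ).
(e)–(f): forbidden (parity, ΔL, ΔJ).
Allowed pairs: 0 of 15.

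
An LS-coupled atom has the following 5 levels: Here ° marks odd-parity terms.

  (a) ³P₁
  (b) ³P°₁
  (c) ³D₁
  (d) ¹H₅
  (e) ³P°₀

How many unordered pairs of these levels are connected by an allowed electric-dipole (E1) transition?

(a)–(b): allowed.
(a)–(c): forbidden (parity).
(a)–(d): forbidden (parity, ΔS, ΔL, ΔJ).
(a)–(e): allowed.
(b)–(c): allowed.
(b)–(d): forbidden (ΔS, ΔL, ΔJ).
(b)–(e): forbidden (parity).
(c)–(d): forbidden (parity, ΔS, ΔL, ΔJ).
(c)–(e): allowed.
(d)–(e): forbidden (ΔS, ΔL, ΔJ).
Allowed pairs: 4 of 10.

4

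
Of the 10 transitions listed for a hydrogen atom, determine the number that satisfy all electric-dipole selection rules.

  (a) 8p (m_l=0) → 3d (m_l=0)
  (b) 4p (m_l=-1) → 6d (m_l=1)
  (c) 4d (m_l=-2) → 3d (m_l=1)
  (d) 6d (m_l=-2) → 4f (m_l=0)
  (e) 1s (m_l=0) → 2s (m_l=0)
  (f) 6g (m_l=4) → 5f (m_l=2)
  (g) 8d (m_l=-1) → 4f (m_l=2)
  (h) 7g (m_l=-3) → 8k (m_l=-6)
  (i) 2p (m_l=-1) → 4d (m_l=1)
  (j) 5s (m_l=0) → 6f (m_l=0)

(a) allowed
(b) forbidden — Δm_l = +2 (E1 requires Δm_l = 0, ±1)
(c) forbidden — Δl = +0 (E1 requires Δl = ±1); Δm_l = +3 (E1 requires Δm_l = 0, ±1)
(d) forbidden — Δm_l = +2 (E1 requires Δm_l = 0, ±1)
(e) forbidden — Δl = +0 (E1 requires Δl = ±1)
(f) forbidden — Δm_l = -2 (E1 requires Δm_l = 0, ±1)
(g) forbidden — Δm_l = +3 (E1 requires Δm_l = 0, ±1)
(h) forbidden — Δl = +3 (E1 requires Δl = ±1); Δm_l = -3 (E1 requires Δm_l = 0, ±1)
(i) forbidden — Δm_l = +2 (E1 requires Δm_l = 0, ±1)
(j) forbidden — Δl = +3 (E1 requires Δl = ±1)
Total allowed: 1 of 10.

1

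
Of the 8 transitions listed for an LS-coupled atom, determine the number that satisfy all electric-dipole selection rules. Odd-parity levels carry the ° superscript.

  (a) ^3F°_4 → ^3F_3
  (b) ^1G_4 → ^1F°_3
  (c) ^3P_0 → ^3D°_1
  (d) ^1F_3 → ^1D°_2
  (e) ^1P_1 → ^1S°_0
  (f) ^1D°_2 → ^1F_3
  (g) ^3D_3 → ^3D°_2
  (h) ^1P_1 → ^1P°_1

(a) allowed
(b) allowed
(c) allowed
(d) allowed
(e) allowed
(f) allowed
(g) allowed
(h) allowed
Total allowed: 8 of 8.

8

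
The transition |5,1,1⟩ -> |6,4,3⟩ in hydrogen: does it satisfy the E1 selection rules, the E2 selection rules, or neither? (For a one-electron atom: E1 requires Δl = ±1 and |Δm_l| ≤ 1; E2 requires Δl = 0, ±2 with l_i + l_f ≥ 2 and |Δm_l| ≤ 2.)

neither

Δl = 4 − 1 = +3; l_i + l_f = 5.
Δm_l = +2.
E1 (Δl = ±1, |Δm_l| ≤ 1): not satisfied.
E2 (Δl = 0,±2, l_i+l_f ≥ 2, |Δm_l| ≤ 2): not satisfied.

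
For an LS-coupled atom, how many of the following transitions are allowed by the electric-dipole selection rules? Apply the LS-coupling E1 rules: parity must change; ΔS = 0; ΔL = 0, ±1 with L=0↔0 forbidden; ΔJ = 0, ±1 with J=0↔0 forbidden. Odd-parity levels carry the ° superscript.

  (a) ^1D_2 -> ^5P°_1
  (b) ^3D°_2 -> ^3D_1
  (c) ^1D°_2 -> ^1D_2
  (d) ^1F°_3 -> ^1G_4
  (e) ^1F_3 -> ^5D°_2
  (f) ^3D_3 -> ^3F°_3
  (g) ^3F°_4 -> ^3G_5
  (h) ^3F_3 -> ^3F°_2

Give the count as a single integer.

6

(a) forbidden (ΔS fails)
(b) allowed
(c) allowed
(d) allowed
(e) forbidden (ΔS fails)
(f) allowed
(g) allowed
(h) allowed
Total allowed: 6 of 8.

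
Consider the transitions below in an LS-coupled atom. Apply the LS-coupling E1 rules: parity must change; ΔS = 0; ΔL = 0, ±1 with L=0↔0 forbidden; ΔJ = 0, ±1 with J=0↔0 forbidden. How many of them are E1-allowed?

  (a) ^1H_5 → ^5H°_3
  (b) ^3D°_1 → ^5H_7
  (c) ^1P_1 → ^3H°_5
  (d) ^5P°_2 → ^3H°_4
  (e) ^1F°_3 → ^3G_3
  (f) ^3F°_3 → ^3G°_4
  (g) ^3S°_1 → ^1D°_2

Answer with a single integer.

(a) forbidden (ΔS, ΔJ fail)
(b) forbidden (ΔS, ΔL, ΔJ fail)
(c) forbidden (ΔS, ΔL, ΔJ fail)
(d) forbidden (parity, ΔS, ΔL, ΔJ fail)
(e) forbidden (ΔS fails)
(f) forbidden (parity fails)
(g) forbidden (parity, ΔS, ΔL fail)
Total allowed: 0 of 7.

0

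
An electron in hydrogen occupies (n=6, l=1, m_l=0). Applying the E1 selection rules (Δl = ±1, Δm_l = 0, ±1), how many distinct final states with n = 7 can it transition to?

E1 requires Δl = ±1, so l_f ∈ {0, 2}; with 0 ≤ l_f ≤ n_f−1 = 6, the allowed l_f values are {0, 2}.
For l_f = 0: m_f ∈ {m_i−1, m_i, m_i+1} ∩ [−0, 0] = {0} → 1 state.
For l_f = 2: m_f ∈ {m_i−1, m_i, m_i+1} ∩ [−2, 2] = {-1, 0, 1} → 3 states.
Total: 4.

4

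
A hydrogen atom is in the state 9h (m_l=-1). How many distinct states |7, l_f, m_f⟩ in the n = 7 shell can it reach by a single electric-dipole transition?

6

E1 requires Δl = ±1, so l_f ∈ {4, 6}; with 0 ≤ l_f ≤ n_f−1 = 6, the allowed l_f values are {4, 6}.
For l_f = 4: m_f ∈ {m_i−1, m_i, m_i+1} ∩ [−4, 4] = {-2, -1, 0} → 3 states.
For l_f = 6: m_f ∈ {m_i−1, m_i, m_i+1} ∩ [−6, 6] = {-2, -1, 0} → 3 states.
Total: 6.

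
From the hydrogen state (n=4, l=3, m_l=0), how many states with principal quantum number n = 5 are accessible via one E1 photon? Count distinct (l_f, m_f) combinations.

6

E1 requires Δl = ±1, so l_f ∈ {2, 4}; with 0 ≤ l_f ≤ n_f−1 = 4, the allowed l_f values are {2, 4}.
For l_f = 2: m_f ∈ {m_i−1, m_i, m_i+1} ∩ [−2, 2] = {-1, 0, 1} → 3 states.
For l_f = 4: m_f ∈ {m_i−1, m_i, m_i+1} ∩ [−4, 4] = {-1, 0, 1} → 3 states.
Total: 6.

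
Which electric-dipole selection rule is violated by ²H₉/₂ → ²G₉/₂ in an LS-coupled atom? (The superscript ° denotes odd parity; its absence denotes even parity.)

ΔJ = 0, ±1 (not J=0↔0): J: 9/2 → 9/2, ΔJ = +0 — ok.
Parity must change: even → even — fails.
ΔS = 0: S: 1/2 → 1/2 — ok.
ΔL = 0, ±1 (not L=0↔0): L: 5 → 4, ΔL = -1 — ok.

parity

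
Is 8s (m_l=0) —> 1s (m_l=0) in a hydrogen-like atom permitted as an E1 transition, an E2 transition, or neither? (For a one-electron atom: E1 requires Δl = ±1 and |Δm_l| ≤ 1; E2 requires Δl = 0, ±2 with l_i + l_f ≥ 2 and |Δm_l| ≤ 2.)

Δl = 0 − 0 = +0; l_i + l_f = 0.
Δm_l = +0.
E1 (Δl = ±1, |Δm_l| ≤ 1): not satisfied.
E2 (Δl = 0,±2, l_i+l_f ≥ 2, |Δm_l| ≤ 2): not satisfied.

neither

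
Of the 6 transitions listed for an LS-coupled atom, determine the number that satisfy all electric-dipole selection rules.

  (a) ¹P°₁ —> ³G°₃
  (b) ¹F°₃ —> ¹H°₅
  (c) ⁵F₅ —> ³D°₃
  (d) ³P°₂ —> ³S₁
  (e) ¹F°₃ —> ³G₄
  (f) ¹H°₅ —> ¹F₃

1

(a) forbidden (parity, ΔS, ΔL, ΔJ fail)
(b) forbidden (parity, ΔL, ΔJ fail)
(c) forbidden (ΔS, ΔJ fail)
(d) allowed
(e) forbidden (ΔS fails)
(f) forbidden (ΔL, ΔJ fail)
Total allowed: 1 of 6.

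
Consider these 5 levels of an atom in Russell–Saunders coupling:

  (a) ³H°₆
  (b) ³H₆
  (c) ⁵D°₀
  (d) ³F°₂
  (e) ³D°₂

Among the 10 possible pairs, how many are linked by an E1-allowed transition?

(a)–(b): allowed.
(a)–(c): forbidden (parity, ΔS, ΔL, ΔJ).
(a)–(d): forbidden (parity, ΔL, ΔJ).
(a)–(e): forbidden (parity, ΔL, ΔJ).
(b)–(c): forbidden (ΔS, ΔL, ΔJ).
(b)–(d): forbidden (ΔL, ΔJ).
(b)–(e): forbidden (ΔL, ΔJ).
(c)–(d): forbidden (parity, ΔS, ΔJ).
(c)–(e): forbidden (parity, ΔS, ΔJ).
(d)–(e): forbidden (parity).
Allowed pairs: 1 of 10.

1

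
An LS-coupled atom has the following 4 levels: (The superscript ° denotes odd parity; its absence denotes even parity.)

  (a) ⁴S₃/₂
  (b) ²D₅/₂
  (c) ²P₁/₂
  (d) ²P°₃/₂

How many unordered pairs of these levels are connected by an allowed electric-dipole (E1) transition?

(a)–(b): forbidden (parity, ΔS, ΔL).
(a)–(c): forbidden (parity, ΔS).
(a)–(d): forbidden (ΔS).
(b)–(c): forbidden (parity, ΔJ).
(b)–(d): allowed.
(c)–(d): allowed.
Allowed pairs: 2 of 6.

2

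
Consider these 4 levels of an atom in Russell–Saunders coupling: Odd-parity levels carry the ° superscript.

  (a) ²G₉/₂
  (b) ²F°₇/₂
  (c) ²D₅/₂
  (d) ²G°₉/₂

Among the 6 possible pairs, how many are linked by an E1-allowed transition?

3

(a)–(b): allowed.
(a)–(c): forbidden (parity, ΔL, ΔJ).
(a)–(d): allowed.
(b)–(c): allowed.
(b)–(d): forbidden (parity).
(c)–(d): forbidden (ΔL, ΔJ).
Allowed pairs: 3 of 6.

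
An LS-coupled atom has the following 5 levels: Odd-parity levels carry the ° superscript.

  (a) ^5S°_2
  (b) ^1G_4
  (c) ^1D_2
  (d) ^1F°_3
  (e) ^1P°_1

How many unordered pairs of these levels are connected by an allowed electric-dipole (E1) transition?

3

(a)–(b): forbidden (ΔS, ΔL, ΔJ).
(a)–(c): forbidden (ΔS, ΔL).
(a)–(d): forbidden (parity, ΔS, ΔL).
(a)–(e): forbidden (parity, ΔS).
(b)–(c): forbidden (parity, ΔL, ΔJ).
(b)–(d): allowed.
(b)–(e): forbidden (ΔL, ΔJ).
(c)–(d): allowed.
(c)–(e): allowed.
(d)–(e): forbidden (parity, ΔL, ΔJ).
Allowed pairs: 3 of 10.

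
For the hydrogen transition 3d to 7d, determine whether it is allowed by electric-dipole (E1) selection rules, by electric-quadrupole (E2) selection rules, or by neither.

E2

Δl = 2 − 2 = +0; l_i + l_f = 4.
E1 (Δl = ±1): not satisfied.
E2 (Δl = 0,±2, l_i+l_f ≥ 2): satisfied.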